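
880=880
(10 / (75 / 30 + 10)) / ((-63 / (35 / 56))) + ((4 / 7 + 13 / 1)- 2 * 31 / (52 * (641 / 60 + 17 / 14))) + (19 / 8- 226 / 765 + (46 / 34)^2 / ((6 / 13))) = 307652896051 / 15769932360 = 19.51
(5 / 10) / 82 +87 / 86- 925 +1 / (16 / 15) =-26037247 / 28208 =-923.04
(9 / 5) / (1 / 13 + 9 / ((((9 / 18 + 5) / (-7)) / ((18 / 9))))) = -1287 / 16325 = -0.08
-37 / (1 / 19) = -703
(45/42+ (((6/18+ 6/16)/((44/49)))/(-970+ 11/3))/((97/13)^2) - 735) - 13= -3861607381227/5169982048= -746.93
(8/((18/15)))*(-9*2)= -120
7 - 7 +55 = 55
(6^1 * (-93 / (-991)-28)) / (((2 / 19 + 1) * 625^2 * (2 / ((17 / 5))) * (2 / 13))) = -23224669 / 5419531250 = -0.00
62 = 62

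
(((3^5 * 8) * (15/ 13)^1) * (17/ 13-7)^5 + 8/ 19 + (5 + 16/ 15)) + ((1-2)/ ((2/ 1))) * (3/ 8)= -295060284521234639/ 22010249040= -13405585.92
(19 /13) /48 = 19 /624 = 0.03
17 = 17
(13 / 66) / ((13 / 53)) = 53 / 66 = 0.80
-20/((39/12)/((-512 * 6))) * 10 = 2457600/13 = 189046.15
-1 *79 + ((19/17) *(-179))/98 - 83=-273293/1666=-164.04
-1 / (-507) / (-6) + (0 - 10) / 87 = -10169 / 88218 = -0.12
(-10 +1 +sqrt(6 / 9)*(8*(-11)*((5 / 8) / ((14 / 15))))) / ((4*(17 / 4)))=-275*sqrt(6) / 238 - 9 / 17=-3.36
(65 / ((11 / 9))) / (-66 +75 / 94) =-6110 / 7491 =-0.82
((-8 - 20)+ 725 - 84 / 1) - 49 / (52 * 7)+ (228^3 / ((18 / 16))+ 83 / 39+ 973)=1643773871 / 156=10537011.99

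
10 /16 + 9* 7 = 509 /8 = 63.62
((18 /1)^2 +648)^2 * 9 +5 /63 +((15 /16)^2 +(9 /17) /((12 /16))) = 2331334338127 /274176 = 8503057.66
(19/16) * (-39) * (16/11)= -741/11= -67.36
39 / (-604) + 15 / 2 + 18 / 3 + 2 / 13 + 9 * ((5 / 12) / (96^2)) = 13.59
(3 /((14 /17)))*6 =153 /7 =21.86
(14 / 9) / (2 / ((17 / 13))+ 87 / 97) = 23086 / 36009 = 0.64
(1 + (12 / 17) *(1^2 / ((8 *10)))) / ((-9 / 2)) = -343 / 1530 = -0.22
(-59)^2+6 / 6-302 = 3180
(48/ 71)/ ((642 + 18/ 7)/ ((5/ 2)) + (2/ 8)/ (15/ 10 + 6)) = 10080/ 3844721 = 0.00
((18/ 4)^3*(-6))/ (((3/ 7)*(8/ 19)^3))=-35001477/ 2048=-17090.56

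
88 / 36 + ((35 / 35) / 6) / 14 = 619 / 252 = 2.46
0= 0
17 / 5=3.40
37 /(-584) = -37 /584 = -0.06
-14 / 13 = -1.08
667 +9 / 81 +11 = 6103 / 9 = 678.11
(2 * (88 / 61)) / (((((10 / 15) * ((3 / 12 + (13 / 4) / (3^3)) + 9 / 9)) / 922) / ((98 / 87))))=214685856 / 65453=3280.00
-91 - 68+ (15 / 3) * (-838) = -4349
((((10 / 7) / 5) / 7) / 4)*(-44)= -22 / 49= -0.45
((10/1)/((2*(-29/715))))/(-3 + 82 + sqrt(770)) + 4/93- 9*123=-1108.11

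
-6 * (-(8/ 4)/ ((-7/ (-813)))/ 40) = 2439/ 70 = 34.84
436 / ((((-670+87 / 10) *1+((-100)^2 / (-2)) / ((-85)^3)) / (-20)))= 428413600 / 32489269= 13.19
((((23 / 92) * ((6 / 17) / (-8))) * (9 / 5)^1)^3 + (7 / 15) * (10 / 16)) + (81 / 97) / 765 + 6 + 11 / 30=4874677958647 / 731997696000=6.66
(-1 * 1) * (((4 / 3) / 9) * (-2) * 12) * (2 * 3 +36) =149.33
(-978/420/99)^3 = -4330747/332812557000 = -0.00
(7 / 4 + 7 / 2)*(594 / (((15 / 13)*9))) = 3003 / 10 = 300.30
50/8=25/4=6.25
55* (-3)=-165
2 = 2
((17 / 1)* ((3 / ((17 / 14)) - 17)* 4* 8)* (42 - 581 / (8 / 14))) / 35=1100632 / 5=220126.40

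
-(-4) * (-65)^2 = 16900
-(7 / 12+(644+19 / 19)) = -7747 / 12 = -645.58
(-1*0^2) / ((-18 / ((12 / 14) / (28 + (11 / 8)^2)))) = 0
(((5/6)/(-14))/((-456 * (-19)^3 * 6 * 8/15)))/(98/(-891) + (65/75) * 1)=-12375/1574494534144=-0.00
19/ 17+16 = 291/ 17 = 17.12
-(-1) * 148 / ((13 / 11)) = 1628 / 13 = 125.23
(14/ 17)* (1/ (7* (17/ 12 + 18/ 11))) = 264/ 6851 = 0.04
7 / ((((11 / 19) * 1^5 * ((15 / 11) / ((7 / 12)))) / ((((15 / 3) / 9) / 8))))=931 / 2592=0.36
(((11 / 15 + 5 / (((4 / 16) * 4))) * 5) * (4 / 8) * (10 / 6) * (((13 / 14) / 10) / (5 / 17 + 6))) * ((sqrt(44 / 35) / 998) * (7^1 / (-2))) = -9503 * sqrt(385) / 134550360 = -0.00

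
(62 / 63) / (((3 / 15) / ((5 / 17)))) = 1550 / 1071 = 1.45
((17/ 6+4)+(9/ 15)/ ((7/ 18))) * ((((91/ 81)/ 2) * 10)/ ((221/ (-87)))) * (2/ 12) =-51011/ 16524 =-3.09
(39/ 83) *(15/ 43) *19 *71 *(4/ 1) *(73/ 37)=230436180/ 132053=1745.03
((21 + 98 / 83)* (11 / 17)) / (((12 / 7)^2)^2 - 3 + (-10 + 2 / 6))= -145867953 / 40961330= -3.56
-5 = -5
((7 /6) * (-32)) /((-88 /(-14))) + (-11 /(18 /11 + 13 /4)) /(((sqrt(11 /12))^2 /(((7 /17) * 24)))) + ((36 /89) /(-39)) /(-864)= -101175777811 /3349237320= -30.21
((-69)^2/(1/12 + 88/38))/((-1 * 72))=-30153/1094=-27.56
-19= -19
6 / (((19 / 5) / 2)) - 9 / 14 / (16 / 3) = 12927 / 4256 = 3.04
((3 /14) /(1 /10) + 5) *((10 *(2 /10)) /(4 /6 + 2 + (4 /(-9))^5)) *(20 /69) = 984150 /629671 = 1.56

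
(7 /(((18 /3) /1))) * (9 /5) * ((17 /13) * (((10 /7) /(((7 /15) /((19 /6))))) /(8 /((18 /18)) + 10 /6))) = 14535 /5278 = 2.75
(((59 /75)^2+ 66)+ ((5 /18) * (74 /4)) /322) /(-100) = -53641017 /80500000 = -0.67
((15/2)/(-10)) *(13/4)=-39/16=-2.44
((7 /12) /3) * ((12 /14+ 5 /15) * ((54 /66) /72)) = 25 /9504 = 0.00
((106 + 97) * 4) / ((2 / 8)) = 3248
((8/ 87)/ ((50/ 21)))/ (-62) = -0.00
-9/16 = -0.56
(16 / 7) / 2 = 8 / 7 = 1.14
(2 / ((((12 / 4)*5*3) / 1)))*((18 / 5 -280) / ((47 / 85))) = -46988 / 2115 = -22.22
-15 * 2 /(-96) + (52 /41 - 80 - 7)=-56035 /656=-85.42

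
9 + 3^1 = 12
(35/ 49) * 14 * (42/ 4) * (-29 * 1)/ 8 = -3045/ 8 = -380.62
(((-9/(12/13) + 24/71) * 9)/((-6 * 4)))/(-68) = -8019/154496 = -0.05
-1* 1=-1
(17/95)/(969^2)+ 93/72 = 54220403/41977080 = 1.29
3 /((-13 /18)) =-54 /13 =-4.15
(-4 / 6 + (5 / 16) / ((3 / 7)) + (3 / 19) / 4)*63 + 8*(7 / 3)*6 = 36001 / 304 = 118.42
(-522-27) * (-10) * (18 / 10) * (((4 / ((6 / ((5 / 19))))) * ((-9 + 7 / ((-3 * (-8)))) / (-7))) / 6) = 10065 / 28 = 359.46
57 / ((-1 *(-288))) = 19 / 96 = 0.20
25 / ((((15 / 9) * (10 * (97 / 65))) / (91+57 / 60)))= 71721 / 776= 92.42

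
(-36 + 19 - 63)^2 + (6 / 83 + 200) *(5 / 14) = 3759915 / 581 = 6471.45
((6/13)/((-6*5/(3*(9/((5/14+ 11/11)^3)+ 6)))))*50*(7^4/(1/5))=-23715877500/89167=-265971.46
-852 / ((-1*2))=426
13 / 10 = 1.30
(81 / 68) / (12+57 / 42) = 567 / 6358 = 0.09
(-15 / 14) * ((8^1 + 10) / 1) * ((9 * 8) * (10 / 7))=-97200 / 49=-1983.67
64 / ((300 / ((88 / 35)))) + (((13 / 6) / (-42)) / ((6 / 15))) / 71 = 2391107 / 4473000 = 0.53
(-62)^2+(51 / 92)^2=32538217 / 8464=3844.31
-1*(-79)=79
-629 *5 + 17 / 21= -66028 / 21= -3144.19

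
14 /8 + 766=3071 /4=767.75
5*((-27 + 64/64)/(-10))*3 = 39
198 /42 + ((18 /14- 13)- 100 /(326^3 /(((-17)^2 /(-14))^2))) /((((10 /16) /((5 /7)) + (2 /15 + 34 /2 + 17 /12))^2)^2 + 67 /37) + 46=145137562258899500330515 /2861872068176128956151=50.71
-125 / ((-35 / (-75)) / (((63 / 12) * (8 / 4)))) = -5625 / 2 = -2812.50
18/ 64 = 9/ 32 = 0.28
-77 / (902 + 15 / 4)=-308 / 3623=-0.09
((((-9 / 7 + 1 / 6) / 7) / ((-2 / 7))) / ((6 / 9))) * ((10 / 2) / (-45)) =-47 / 504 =-0.09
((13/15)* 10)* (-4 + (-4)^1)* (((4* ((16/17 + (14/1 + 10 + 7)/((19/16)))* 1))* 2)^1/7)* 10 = -21431.08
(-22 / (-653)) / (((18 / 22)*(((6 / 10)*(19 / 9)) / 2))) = 2420 / 37221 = 0.07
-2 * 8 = -16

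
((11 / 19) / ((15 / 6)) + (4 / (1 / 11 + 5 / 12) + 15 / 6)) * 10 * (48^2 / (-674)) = -155627136 / 429001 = -362.77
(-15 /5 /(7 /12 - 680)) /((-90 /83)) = -166 /40765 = -0.00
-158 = -158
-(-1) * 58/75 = 58/75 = 0.77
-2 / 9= -0.22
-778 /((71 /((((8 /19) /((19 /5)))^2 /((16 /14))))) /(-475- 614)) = 1186138800 /9252791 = 128.19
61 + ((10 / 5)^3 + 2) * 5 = 111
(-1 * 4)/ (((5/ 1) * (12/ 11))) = -11/ 15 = -0.73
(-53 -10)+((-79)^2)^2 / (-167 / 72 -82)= -2804788305 / 6071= -461997.74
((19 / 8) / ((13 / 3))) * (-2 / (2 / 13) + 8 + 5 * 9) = 285 / 13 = 21.92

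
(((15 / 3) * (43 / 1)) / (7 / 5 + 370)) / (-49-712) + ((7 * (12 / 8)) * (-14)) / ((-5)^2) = -207763894 / 35329425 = -5.88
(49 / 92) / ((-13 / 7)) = -343 / 1196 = -0.29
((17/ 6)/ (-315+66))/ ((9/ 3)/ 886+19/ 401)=-177643/ 792567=-0.22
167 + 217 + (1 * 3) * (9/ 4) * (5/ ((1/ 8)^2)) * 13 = 28464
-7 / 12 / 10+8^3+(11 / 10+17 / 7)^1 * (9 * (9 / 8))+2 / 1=923443 / 1680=549.67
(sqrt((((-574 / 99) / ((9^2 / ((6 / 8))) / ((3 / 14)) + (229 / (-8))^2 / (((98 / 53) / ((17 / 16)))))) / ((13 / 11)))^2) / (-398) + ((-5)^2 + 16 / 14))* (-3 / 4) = -416818934437793 / 21258535171692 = -19.61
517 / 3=172.33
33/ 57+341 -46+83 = 7193/ 19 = 378.58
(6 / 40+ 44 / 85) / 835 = 227 / 283900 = 0.00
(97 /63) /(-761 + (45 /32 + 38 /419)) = -1300576 /641555271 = -0.00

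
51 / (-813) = -17 / 271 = -0.06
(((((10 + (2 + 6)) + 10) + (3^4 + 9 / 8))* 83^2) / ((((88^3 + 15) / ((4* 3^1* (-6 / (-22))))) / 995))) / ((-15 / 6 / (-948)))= 10304715746412 / 7496357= 1374629.80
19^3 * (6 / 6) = 6859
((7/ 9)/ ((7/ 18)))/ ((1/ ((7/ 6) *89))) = 623/ 3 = 207.67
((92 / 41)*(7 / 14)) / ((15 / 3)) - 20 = -4054 / 205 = -19.78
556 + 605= 1161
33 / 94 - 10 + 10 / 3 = -1781 / 282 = -6.32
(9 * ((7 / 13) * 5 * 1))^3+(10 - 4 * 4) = 31242693 / 2197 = 14220.62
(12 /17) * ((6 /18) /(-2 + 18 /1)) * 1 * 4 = 1 /17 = 0.06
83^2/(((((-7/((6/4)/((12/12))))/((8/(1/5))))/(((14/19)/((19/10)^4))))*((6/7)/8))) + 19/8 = -617207354119/19808792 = -31158.25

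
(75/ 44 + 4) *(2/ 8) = 251/ 176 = 1.43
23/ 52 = 0.44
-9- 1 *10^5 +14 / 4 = -200011 / 2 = -100005.50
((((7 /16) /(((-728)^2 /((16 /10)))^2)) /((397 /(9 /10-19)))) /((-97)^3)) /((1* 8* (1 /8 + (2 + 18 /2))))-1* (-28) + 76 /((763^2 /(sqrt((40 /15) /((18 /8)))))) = 28.00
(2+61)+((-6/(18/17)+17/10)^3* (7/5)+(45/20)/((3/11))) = -2177363/135000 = -16.13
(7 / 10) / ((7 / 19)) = 19 / 10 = 1.90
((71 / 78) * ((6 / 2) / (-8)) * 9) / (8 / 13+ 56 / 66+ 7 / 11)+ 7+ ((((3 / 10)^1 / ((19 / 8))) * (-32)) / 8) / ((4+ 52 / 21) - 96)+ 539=175254160341 / 321837200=544.54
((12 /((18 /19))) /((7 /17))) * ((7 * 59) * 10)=381140 /3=127046.67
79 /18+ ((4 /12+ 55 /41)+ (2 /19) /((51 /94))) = 1491673 /238374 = 6.26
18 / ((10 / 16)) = 144 / 5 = 28.80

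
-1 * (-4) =4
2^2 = 4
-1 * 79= -79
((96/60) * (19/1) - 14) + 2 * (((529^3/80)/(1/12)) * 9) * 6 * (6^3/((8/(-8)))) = -2590035913862/5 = -518007182772.40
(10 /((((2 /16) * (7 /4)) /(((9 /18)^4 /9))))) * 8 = 160 /63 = 2.54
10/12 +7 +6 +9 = 137/6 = 22.83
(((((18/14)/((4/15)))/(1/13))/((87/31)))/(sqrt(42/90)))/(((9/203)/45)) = 90675 * sqrt(105)/28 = 33183.65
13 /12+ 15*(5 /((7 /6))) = 65.37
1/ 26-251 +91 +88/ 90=-186011/ 1170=-158.98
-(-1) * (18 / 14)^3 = 729 / 343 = 2.13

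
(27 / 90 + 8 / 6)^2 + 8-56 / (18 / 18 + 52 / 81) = -400781 / 17100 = -23.44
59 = 59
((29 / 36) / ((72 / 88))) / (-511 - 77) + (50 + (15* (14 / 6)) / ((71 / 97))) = 1323083191 / 13526352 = 97.82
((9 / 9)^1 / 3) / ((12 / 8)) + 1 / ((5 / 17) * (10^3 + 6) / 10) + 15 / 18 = 9863 / 9054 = 1.09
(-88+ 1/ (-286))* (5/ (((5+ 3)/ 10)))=-629225/ 1144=-550.02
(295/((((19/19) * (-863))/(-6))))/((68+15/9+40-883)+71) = -0.00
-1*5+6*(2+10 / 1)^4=124411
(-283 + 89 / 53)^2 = 222308100 / 2809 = 79141.37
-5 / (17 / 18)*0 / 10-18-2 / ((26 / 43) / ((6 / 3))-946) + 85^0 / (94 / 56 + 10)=-26465272 / 1477495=-17.91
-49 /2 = -24.50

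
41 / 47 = 0.87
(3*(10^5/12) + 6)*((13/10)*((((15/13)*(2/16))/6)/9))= 12503/144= 86.83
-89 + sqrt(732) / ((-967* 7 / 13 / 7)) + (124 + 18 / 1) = 53 - 26* sqrt(183) / 967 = 52.64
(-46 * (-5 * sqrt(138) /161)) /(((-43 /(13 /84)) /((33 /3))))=-715 * sqrt(138) /12642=-0.66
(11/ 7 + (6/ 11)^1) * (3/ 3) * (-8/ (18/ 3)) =-652/ 231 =-2.82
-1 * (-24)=24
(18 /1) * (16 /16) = 18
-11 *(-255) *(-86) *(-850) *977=200329453500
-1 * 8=-8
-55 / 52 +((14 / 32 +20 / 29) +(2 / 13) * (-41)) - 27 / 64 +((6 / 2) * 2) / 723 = -6.65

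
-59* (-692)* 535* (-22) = -480545560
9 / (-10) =-9 / 10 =-0.90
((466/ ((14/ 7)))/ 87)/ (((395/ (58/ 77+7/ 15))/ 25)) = 328297/ 1587663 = 0.21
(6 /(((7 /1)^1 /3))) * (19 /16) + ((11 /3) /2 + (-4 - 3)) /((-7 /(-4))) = 17 /168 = 0.10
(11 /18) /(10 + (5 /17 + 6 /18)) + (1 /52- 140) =-1478849 /10569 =-139.92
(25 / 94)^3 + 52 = 43205993 / 830584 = 52.02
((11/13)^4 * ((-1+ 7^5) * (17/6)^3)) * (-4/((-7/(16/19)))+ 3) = 93284954622079/136750068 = 682156.55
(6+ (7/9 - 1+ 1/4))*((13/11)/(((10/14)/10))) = 19747/198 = 99.73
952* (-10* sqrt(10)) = -9520* sqrt(10) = -30104.88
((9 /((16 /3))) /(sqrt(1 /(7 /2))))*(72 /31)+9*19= 243*sqrt(14) /124+171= 178.33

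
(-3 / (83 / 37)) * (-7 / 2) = 777 / 166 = 4.68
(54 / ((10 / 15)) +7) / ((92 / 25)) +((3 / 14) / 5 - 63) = -62861 / 1610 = -39.04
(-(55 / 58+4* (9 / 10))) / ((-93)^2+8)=-0.00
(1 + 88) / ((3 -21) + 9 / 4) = -356 / 63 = -5.65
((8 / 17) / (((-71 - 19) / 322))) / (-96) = 161 / 9180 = 0.02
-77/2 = -38.50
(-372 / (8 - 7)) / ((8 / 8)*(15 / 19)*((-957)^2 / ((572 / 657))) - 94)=-367536 / 820424573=-0.00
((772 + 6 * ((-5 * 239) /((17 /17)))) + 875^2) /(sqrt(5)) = 339536.64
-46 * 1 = -46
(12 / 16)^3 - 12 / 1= -741 / 64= -11.58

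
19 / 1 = 19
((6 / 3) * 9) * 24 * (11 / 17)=4752 / 17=279.53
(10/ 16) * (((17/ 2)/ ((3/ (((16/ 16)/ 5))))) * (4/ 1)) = 17/ 12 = 1.42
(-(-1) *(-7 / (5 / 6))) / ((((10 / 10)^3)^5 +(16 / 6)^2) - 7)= -189 / 25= -7.56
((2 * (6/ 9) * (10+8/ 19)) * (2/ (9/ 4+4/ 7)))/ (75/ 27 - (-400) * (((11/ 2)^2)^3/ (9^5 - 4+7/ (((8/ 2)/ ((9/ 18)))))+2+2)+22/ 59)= 3708224549568/ 674171474829241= 0.01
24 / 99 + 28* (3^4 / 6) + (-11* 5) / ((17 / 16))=183154 / 561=326.48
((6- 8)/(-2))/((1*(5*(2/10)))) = 1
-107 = -107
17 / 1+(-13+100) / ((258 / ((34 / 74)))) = 54587 / 3182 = 17.15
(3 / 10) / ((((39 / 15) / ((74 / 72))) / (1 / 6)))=37 / 1872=0.02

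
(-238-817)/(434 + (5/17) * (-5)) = -17935/7353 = -2.44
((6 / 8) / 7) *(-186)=-19.93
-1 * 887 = -887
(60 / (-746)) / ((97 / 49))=-1470 / 36181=-0.04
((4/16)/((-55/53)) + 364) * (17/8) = 1360459/1760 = 772.99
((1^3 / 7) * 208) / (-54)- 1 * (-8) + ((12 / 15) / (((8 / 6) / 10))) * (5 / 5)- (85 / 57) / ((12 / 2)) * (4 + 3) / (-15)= 97429 / 7182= 13.57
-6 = -6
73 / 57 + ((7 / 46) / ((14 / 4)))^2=38674 / 30153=1.28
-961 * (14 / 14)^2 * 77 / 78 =-73997 / 78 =-948.68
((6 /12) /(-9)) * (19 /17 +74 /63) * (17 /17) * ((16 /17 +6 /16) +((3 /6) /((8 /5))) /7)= -6360905 /36705312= -0.17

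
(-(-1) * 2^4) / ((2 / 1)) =8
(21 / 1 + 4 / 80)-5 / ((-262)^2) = 1806189 / 85805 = 21.05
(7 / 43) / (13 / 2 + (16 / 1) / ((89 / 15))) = 1246 / 70391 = 0.02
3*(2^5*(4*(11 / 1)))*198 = 836352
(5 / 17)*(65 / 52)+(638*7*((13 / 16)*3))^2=128930475073 / 1088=118502274.88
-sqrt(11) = -3.32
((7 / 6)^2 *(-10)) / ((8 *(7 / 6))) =-35 / 24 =-1.46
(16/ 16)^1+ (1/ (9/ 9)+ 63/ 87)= 79/ 29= 2.72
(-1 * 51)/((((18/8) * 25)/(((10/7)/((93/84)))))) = -544/465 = -1.17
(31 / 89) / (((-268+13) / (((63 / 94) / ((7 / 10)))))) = -93 / 71111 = -0.00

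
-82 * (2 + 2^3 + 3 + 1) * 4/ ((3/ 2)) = -9184/ 3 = -3061.33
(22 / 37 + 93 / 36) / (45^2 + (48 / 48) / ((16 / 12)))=1411 / 899433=0.00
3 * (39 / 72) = 13 / 8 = 1.62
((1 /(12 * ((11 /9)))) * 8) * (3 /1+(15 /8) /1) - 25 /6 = -199 /132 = -1.51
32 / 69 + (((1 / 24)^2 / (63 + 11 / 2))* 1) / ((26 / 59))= 10943821 / 23594688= 0.46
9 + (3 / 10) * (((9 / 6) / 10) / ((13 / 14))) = 11763 / 1300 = 9.05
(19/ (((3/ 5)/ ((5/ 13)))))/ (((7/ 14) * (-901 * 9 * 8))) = -475/ 1265004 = -0.00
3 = 3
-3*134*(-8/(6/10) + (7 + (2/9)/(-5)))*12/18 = 76916/45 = 1709.24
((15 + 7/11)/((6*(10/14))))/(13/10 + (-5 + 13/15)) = -1.29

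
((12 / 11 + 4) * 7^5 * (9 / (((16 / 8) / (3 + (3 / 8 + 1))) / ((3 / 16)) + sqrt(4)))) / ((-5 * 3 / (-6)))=177885288 / 2563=69405.11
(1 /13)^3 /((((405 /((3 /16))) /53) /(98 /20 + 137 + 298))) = 233147 /47455200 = 0.00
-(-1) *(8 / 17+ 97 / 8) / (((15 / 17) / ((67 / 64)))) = 38257 / 2560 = 14.94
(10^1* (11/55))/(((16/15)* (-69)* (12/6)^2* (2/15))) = -75/1472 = -0.05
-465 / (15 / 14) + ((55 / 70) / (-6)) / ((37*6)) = -8093243 / 18648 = -434.00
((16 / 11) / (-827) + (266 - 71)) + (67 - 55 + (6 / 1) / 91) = 171413315 / 827827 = 207.06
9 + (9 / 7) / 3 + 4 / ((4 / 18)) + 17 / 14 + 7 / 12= 2455 / 84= 29.23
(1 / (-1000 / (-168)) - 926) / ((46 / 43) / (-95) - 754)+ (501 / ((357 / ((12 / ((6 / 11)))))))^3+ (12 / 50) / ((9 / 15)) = 3819015136884247127 / 129762972540600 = 29430.70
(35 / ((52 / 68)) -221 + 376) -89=1453 / 13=111.77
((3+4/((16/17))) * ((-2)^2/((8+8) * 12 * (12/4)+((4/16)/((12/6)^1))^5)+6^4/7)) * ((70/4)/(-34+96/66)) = -2438565566635/3378512051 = -721.79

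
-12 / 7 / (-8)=3 / 14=0.21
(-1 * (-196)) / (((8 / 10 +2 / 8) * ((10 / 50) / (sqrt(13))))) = 2800 * sqrt(13) / 3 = 3365.18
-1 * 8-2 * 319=-646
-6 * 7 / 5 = -42 / 5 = -8.40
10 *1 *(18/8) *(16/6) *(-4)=-240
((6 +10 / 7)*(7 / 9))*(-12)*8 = -1664 / 3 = -554.67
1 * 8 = 8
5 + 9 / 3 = 8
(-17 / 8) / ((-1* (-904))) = -17 / 7232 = -0.00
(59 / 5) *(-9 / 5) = -531 / 25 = -21.24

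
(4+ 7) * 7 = 77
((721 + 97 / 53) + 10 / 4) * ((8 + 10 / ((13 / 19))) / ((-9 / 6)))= -7534730 / 689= -10935.75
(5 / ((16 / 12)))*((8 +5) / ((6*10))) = 13 / 16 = 0.81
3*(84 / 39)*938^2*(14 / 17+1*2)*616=2185279100928 / 221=9888140728.18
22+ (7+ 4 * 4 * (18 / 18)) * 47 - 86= 1017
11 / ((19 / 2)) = 22 / 19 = 1.16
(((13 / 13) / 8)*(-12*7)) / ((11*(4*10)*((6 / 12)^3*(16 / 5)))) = -0.06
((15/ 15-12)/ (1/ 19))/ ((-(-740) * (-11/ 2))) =19/ 370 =0.05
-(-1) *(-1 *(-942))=942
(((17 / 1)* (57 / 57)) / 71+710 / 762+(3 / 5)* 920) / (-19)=-14963834 / 513969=-29.11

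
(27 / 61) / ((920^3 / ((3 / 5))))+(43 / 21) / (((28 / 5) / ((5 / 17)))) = 63828082202419 / 593512100160000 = 0.11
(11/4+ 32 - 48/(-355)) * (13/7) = 64.79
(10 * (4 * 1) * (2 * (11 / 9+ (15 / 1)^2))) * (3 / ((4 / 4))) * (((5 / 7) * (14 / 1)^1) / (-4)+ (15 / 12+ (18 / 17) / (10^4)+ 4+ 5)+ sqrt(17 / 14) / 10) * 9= 24432 * sqrt(238) / 7+ 8047399944 / 2125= 3840857.24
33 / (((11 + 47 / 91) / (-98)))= -147147 / 524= -280.81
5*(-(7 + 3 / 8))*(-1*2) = 73.75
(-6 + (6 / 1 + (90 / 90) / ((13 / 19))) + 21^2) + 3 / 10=57559 / 130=442.76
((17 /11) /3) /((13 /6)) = 34 /143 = 0.24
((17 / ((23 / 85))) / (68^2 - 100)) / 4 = 1445 / 416208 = 0.00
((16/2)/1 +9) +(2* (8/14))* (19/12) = 18.81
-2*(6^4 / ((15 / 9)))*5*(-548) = 4261248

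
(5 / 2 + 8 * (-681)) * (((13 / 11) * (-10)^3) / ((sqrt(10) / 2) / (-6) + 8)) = 424749000 * sqrt(10) / 50633 + 40775904000 / 50633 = 831850.34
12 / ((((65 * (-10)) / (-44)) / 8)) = 2112 / 325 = 6.50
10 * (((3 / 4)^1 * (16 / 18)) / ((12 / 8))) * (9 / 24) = 5 / 3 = 1.67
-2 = -2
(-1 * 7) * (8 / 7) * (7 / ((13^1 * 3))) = -56 / 39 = -1.44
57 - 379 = -322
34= 34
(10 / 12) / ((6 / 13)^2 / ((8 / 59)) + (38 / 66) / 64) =297440 / 563947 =0.53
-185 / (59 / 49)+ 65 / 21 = -186530 / 1239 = -150.55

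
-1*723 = -723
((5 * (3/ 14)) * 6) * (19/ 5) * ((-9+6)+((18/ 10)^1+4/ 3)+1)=969/ 35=27.69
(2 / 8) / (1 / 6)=3 / 2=1.50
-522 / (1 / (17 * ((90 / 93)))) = -266220 / 31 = -8587.74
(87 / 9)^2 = 841 / 9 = 93.44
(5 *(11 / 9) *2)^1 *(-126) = -1540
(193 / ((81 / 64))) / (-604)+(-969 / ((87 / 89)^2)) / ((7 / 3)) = -31310984629 / 72003897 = -434.85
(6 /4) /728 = 0.00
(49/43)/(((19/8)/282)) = 110544/817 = 135.30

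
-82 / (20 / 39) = -1599 / 10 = -159.90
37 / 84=0.44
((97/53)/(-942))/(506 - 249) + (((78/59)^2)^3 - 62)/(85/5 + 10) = -10222024619152484365/4870959011082589158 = -2.10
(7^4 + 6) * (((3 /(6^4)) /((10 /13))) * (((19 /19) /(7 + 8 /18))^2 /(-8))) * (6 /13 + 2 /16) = -0.01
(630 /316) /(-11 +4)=-0.28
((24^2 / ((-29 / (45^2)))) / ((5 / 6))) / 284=-349920 / 2059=-169.95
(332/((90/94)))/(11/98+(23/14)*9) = 382298/16425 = 23.28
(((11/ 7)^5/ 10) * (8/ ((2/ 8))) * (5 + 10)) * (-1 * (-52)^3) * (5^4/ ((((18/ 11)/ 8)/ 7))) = 9963825963520000/ 7203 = 1383288347010.97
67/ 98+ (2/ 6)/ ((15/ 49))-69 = -296473/ 4410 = -67.23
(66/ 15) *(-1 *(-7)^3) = 7546/ 5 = 1509.20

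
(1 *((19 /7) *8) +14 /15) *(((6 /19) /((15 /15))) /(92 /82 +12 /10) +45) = 16178723 /15827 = 1022.22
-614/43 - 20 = -1474/43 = -34.28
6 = 6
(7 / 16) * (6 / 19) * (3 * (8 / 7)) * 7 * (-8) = -504 / 19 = -26.53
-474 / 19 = -24.95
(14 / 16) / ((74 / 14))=49 / 296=0.17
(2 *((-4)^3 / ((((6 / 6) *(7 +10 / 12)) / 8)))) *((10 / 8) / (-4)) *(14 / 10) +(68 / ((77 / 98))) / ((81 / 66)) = 162064 / 1269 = 127.71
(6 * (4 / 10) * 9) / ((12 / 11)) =19.80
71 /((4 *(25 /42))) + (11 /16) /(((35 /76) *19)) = 20929 /700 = 29.90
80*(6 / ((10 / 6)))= 288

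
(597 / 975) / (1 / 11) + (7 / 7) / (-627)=1372178 / 203775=6.73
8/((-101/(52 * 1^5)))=-4.12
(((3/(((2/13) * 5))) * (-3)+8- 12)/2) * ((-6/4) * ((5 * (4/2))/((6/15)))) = 2355/8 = 294.38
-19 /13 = -1.46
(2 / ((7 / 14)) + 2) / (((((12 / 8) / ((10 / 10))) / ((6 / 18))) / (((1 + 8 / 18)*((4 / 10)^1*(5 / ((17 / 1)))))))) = 104 / 459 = 0.23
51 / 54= 17 / 18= 0.94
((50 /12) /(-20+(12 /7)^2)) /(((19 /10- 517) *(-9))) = -6125 /116268372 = -0.00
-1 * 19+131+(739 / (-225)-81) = 6236 / 225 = 27.72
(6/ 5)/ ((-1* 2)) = -3/ 5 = -0.60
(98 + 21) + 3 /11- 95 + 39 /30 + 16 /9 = 27077 /990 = 27.35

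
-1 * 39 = -39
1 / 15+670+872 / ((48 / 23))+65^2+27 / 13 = 690947 / 130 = 5314.98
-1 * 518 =-518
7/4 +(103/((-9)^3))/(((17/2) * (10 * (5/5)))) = 433343/247860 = 1.75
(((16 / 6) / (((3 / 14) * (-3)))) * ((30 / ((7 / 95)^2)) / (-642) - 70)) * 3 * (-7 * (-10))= 65941600 / 963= 68475.18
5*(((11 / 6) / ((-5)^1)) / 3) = -0.61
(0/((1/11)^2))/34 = 0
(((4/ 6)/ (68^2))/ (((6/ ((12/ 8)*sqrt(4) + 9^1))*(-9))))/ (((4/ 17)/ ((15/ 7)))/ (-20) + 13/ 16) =-0.00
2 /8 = 1 /4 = 0.25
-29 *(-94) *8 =21808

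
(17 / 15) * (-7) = -7.93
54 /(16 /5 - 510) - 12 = -15339 /1267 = -12.11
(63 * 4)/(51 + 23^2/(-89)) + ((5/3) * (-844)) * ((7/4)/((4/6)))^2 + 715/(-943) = -293075276143/30251440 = -9687.98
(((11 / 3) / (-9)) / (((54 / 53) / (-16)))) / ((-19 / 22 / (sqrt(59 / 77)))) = -9328 *sqrt(4543) / 96957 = -6.48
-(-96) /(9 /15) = 160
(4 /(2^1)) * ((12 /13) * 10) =240 /13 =18.46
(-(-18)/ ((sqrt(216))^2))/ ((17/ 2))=1/ 102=0.01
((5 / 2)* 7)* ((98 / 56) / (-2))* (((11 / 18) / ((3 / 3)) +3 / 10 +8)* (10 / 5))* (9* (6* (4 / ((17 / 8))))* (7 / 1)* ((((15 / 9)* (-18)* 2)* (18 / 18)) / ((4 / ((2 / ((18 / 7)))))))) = 38512040 / 17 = 2265414.12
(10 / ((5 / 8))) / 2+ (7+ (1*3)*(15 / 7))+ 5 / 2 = 335 / 14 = 23.93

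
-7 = -7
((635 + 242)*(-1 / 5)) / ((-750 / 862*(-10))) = -377987 / 18750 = -20.16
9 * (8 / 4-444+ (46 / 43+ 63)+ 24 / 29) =-4232223 / 1247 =-3393.92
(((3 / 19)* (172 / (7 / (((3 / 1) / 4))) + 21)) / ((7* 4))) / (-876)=-69 / 271852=-0.00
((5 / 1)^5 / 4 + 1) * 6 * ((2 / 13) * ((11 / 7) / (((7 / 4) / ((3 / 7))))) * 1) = 177012 / 637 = 277.88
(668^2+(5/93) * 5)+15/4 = 165996823/372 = 446228.02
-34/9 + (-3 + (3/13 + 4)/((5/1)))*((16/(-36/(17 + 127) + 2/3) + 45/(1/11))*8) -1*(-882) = -4862912/585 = -8312.67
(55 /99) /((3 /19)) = 95 /27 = 3.52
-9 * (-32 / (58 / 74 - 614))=-1184 / 2521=-0.47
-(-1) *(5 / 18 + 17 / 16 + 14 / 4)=697 / 144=4.84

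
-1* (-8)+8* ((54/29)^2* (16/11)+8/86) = 19528040/397793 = 49.09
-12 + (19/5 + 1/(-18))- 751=-68333/90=-759.26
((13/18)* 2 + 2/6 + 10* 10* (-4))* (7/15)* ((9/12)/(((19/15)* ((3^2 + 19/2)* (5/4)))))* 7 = -351232/10545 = -33.31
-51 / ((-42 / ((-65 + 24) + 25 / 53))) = -18258 / 371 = -49.21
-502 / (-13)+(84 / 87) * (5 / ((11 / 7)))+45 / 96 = 5594301 / 132704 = 42.16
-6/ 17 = -0.35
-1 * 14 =-14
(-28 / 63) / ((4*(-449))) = 0.00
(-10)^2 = 100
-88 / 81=-1.09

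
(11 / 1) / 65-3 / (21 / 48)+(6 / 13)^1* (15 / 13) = -36409 / 5915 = -6.16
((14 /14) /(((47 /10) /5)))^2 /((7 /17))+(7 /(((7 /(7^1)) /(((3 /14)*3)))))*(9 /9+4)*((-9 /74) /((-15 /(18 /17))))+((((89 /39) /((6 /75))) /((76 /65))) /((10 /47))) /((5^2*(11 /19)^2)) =939185509415 /56489926416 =16.63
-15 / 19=-0.79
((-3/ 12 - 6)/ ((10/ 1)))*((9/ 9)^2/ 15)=-1/ 24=-0.04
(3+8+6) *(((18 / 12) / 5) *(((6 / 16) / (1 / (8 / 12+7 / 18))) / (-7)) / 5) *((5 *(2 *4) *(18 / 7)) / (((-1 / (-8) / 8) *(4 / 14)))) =-46512 / 35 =-1328.91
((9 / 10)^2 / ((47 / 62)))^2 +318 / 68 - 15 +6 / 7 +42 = 22130668149 / 657177500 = 33.68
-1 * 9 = -9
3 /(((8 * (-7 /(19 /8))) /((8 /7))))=-57 /392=-0.15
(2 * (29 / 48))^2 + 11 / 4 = 2425 / 576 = 4.21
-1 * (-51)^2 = -2601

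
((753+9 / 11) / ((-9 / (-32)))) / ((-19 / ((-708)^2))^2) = 7407979861671936 / 3971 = 1865519985311.49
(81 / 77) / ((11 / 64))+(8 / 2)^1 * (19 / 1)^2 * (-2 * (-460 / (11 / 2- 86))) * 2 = -27950656 / 847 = -32999.59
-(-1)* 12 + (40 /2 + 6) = 38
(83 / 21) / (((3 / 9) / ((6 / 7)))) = 498 / 49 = 10.16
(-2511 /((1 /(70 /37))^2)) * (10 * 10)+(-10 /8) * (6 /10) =-4921564107 /5476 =-898751.66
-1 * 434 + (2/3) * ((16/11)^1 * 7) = -14098/33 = -427.21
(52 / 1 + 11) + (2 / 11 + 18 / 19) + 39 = 21554 / 209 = 103.13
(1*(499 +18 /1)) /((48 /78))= 6721 /8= 840.12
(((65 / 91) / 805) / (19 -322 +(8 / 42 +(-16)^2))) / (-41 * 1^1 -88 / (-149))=149 / 317633841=0.00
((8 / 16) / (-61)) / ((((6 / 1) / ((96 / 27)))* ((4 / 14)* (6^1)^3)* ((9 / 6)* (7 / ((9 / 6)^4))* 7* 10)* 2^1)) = -1 / 3689280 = -0.00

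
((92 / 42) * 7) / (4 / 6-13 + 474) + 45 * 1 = 62371 / 1385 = 45.03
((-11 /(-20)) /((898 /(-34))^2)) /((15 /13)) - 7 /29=-422163617 /1753928700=-0.24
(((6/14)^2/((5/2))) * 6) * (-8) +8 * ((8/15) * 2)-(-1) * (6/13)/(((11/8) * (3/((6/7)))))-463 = -9625459/21021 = -457.90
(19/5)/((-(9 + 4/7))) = -133/335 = -0.40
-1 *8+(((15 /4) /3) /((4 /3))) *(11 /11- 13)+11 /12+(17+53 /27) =17 /27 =0.63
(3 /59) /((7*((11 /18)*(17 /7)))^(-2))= 34969 /6372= 5.49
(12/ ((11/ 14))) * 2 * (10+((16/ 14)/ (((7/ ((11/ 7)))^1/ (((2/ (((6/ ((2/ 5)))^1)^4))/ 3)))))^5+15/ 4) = 7672414379128864075072763443238799281956/ 18267653283640152559697055816650390625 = 420.00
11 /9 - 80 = -709 /9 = -78.78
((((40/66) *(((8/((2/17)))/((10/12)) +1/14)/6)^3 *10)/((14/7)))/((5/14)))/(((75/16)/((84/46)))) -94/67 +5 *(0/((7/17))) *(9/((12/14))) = 50068695319634/6007010625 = 8335.04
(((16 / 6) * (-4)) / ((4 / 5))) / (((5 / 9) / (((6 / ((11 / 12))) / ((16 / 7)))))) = -756 / 11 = -68.73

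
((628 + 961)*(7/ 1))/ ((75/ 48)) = 177968/ 25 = 7118.72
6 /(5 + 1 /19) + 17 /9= 443 /144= 3.08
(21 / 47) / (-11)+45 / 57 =7356 / 9823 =0.75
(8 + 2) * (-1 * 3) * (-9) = 270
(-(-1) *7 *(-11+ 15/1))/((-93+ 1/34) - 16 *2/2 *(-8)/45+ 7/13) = -79560/254557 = -0.31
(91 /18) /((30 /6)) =91 /90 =1.01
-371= -371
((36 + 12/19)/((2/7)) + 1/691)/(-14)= -1683295/183806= -9.16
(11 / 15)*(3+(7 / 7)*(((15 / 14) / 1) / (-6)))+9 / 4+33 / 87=28613 / 6090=4.70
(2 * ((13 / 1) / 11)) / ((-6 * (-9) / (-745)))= -9685 / 297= -32.61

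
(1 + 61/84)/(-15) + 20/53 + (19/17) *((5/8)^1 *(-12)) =-1843679/227052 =-8.12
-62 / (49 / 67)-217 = -14787 / 49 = -301.78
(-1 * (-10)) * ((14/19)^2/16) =0.34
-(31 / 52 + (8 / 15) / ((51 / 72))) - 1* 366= -1623683 / 4420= -367.35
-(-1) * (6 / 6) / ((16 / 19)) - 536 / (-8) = 1091 / 16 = 68.19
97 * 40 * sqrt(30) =3880 * sqrt(30) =21251.64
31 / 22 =1.41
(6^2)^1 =36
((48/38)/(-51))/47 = -8/15181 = -0.00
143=143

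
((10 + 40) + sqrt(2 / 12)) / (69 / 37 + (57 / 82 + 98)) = 1517*sqrt(6) / 915297 + 151700 / 305099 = 0.50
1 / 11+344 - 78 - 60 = 206.09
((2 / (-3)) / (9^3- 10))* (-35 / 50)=7 / 10785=0.00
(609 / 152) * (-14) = -4263 / 76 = -56.09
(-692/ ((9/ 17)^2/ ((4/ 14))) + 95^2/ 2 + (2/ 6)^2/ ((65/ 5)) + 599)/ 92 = 64954483/ 1356264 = 47.89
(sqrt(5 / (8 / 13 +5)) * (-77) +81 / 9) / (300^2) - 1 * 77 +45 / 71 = -54219929 / 710000 - 77 * sqrt(4745) / 6570000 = -76.37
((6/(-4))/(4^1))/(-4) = 3/32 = 0.09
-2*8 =-16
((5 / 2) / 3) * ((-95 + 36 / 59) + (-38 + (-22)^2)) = 34575 / 118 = 293.01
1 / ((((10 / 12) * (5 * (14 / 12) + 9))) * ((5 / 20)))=0.32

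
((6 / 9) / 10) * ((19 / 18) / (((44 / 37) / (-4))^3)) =-962407 / 359370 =-2.68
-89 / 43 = -2.07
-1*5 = -5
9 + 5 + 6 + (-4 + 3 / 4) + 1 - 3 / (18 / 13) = 187 / 12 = 15.58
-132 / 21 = -44 / 7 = -6.29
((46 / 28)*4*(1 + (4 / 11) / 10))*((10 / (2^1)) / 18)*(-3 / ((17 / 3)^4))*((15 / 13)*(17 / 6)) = -176985 / 9835826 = -0.02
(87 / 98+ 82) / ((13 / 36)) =146214 / 637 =229.54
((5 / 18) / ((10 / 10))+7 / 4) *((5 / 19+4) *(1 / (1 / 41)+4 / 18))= 27083 / 76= 356.36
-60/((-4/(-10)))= -150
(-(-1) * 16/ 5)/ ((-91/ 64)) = -1024/ 455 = -2.25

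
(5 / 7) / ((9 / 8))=40 / 63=0.63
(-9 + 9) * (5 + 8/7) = 0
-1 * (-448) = 448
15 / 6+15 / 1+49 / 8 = 189 / 8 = 23.62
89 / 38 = 2.34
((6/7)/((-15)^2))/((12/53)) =53/3150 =0.02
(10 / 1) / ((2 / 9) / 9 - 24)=-405 / 971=-0.42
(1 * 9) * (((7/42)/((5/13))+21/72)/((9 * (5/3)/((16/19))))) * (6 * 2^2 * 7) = 29232/475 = 61.54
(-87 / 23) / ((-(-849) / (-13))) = 377 / 6509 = 0.06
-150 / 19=-7.89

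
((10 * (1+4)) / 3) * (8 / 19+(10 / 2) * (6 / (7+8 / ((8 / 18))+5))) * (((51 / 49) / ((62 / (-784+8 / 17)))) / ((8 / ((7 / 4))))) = -1123875 / 16492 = -68.15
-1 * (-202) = 202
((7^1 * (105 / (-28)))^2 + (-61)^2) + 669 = 81265 / 16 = 5079.06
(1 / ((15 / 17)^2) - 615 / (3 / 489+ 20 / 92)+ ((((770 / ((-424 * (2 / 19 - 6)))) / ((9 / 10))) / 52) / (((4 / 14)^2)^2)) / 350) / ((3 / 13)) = -731676335751571 / 61397913600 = -11916.96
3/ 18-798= -4787/ 6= -797.83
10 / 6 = 5 / 3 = 1.67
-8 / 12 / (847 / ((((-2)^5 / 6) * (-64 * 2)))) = -4096 / 7623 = -0.54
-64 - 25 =-89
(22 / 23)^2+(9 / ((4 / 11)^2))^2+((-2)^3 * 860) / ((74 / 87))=-17313078539 / 5010688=-3455.23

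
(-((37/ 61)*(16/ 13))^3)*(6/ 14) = -622424064/ 3490740799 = -0.18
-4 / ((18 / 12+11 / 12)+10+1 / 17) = -0.32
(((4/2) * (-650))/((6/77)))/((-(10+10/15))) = 25025/16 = 1564.06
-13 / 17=-0.76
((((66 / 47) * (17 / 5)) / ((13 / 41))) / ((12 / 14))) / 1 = 17.57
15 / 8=1.88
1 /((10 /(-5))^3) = -1 /8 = -0.12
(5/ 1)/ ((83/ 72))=360/ 83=4.34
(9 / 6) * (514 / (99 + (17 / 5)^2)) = 19275 / 2764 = 6.97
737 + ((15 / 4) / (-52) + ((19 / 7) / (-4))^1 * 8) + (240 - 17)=1389751 / 1456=954.50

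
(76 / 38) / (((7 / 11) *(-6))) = -0.52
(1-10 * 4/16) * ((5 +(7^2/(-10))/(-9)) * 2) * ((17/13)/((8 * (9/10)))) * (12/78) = -8483/18252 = -0.46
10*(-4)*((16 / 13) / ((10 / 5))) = -320 / 13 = -24.62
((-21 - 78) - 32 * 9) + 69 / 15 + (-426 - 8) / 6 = -6821 / 15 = -454.73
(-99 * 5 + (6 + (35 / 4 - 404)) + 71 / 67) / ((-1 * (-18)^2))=236695 / 86832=2.73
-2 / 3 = -0.67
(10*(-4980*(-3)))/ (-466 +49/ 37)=-1842600/ 5731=-321.51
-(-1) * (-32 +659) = 627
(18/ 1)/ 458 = 9/ 229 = 0.04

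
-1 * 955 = -955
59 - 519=-460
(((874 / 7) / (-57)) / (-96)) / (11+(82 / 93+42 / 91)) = 9269 / 5014128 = 0.00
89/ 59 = 1.51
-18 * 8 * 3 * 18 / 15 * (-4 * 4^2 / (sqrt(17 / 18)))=497664 * sqrt(34) / 85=34139.47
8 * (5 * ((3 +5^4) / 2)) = 12560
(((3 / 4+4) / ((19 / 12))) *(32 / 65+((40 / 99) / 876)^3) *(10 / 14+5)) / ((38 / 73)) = 1304511458082848 / 80461626376131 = 16.21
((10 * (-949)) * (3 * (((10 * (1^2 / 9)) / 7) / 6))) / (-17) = 47450 / 1071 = 44.30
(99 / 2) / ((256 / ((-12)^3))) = -2673 / 8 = -334.12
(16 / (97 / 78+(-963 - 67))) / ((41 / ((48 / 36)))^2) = -6656 / 404665449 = -0.00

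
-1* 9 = -9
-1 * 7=-7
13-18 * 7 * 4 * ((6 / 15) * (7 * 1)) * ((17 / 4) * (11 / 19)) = -3459.29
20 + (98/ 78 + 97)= 4612/ 39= 118.26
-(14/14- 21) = 20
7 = 7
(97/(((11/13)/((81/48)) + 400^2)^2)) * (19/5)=0.00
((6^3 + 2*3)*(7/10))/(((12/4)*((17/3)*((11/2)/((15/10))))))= 2331/935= 2.49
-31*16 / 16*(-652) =20212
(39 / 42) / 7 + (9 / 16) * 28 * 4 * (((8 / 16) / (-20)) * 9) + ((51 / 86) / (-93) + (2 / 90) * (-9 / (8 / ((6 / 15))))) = -183654729 / 13063400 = -14.06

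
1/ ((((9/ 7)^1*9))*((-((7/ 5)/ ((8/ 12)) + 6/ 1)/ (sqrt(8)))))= -140*sqrt(2)/ 6561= -0.03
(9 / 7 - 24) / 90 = -53 / 210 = -0.25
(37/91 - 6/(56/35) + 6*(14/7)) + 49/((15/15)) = 20987/364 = 57.66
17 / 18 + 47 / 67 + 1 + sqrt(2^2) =4.65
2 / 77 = 0.03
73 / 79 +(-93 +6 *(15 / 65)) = -93140 / 1027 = -90.69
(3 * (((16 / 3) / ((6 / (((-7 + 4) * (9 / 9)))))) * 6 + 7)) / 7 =-27 / 7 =-3.86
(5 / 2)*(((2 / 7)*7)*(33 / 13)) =165 / 13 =12.69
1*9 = 9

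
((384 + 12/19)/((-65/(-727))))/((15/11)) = 3154.77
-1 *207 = -207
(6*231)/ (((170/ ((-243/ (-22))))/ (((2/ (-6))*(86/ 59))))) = -219429/ 5015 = -43.75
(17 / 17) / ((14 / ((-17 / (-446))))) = 0.00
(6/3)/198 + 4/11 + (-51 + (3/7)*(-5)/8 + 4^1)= -259981/5544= -46.89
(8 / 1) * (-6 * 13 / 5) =-624 / 5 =-124.80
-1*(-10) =10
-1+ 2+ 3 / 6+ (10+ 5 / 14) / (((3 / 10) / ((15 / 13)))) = 7523 / 182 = 41.34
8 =8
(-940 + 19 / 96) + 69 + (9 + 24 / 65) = -5375341 / 6240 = -861.43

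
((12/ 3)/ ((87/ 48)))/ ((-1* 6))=-32/ 87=-0.37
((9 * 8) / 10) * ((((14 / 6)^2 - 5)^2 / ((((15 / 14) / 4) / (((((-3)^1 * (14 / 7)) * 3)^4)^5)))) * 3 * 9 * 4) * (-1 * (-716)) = 130855239509149990523453703192576 / 25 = 5234209580365999620938148000000.00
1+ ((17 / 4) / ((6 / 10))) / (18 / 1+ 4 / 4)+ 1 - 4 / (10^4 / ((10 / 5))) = 338011 / 142500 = 2.37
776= 776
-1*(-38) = 38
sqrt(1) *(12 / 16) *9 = 27 / 4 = 6.75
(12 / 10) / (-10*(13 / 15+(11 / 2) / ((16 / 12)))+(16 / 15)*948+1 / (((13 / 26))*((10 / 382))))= 72 / 62261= 0.00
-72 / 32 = -9 / 4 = -2.25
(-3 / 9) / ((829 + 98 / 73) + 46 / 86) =-3139 / 7824372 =-0.00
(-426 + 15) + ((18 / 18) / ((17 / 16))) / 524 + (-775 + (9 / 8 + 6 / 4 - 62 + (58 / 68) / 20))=-55467023 / 44540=-1245.33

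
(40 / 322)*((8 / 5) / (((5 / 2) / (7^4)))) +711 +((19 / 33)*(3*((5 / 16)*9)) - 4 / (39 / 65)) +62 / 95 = 1039155197 / 1153680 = 900.73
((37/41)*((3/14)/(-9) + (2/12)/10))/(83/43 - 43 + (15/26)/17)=351611/2238390490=0.00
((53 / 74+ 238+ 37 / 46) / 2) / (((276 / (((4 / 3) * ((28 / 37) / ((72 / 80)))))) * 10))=317072 / 6517809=0.05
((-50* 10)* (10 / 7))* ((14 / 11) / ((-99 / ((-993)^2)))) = 1095610000 / 121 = 9054628.10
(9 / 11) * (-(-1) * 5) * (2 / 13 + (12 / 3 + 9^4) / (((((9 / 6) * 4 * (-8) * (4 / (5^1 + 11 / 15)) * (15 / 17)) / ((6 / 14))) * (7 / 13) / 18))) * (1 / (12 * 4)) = -486596601 / 1793792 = -271.27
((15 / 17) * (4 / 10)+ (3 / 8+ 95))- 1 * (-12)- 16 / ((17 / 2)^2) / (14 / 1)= 1743213 / 16184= 107.71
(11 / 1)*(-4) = -44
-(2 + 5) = -7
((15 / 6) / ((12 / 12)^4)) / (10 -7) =5 / 6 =0.83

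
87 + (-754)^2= 568603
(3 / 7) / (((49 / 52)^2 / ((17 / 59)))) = 137904 / 991613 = 0.14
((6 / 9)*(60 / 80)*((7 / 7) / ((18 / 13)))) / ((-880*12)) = -13 / 380160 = -0.00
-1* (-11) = 11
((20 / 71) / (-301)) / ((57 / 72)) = -480 / 406049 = -0.00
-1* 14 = -14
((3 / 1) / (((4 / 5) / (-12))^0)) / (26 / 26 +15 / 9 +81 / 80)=0.82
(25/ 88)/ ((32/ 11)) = 25/ 256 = 0.10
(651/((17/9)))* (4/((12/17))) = 1953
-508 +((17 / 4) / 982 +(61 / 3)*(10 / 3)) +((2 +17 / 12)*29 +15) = -11529509 / 35352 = -326.13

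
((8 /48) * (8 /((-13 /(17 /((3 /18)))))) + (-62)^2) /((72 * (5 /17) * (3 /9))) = 70601 /130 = 543.08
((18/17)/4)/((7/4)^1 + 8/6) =54/629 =0.09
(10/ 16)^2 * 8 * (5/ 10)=25/ 16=1.56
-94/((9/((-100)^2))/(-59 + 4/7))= 384460000/63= 6102539.68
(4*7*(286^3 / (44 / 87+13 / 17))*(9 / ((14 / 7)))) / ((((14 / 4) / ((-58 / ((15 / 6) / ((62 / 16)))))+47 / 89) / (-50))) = -264248533434085200 / 1114247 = -237154359342.30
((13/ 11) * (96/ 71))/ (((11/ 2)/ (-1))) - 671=-5767057/ 8591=-671.29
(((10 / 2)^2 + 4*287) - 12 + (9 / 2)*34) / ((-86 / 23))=-15111 / 43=-351.42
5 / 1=5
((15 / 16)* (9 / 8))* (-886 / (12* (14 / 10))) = -99675 / 1792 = -55.62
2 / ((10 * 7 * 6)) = 1 / 210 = 0.00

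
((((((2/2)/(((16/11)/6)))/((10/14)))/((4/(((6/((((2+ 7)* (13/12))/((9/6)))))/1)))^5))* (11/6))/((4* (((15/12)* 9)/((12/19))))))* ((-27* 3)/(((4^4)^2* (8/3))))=-16671501/369862482329600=-0.00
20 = 20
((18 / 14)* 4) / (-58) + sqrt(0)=-18 / 203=-0.09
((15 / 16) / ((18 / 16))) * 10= 25 / 3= 8.33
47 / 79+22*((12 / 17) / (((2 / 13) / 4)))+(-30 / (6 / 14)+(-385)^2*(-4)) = -795815655 / 1343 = -592565.64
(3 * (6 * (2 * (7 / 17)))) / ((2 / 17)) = 126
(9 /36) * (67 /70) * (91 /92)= 0.24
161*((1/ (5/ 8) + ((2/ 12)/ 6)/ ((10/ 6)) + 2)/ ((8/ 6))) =34937/ 80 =436.71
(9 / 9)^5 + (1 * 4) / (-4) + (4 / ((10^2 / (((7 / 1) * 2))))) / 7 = 0.08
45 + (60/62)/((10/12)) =1431/31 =46.16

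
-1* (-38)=38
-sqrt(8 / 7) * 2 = -4 * sqrt(14) / 7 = -2.14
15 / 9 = 5 / 3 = 1.67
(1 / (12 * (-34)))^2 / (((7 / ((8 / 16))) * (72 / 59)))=0.00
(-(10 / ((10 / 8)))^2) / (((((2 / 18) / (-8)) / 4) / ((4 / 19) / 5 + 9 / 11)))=16570368 / 1045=15856.81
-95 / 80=-19 / 16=-1.19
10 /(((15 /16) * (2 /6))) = 32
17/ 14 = 1.21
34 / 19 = 1.79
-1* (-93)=93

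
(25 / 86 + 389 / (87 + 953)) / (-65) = -29727 / 2906800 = -0.01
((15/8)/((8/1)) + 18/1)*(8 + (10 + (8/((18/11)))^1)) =40067/96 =417.36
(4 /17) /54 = 2 /459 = 0.00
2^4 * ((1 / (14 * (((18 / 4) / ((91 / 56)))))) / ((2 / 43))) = 559 / 63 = 8.87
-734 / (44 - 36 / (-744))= -45508 / 2731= -16.66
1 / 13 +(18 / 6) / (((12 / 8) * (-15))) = -11 / 195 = -0.06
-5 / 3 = -1.67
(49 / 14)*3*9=189 / 2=94.50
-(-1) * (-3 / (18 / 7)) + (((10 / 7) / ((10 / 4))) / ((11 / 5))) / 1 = -419 / 462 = -0.91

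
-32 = -32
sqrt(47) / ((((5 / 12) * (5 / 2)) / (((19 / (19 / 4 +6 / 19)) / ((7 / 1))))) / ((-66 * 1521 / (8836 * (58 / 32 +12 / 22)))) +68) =13915908864 * sqrt(47) / 940666800877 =0.10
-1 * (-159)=159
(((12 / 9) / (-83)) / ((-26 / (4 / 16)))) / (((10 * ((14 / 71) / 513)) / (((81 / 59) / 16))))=983421 / 285201280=0.00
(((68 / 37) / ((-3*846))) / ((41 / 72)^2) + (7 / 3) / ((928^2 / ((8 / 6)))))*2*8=-12628607779 / 354018357936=-0.04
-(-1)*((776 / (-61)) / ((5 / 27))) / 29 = -20952 / 8845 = -2.37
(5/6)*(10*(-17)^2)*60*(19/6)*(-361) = -495562750/3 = -165187583.33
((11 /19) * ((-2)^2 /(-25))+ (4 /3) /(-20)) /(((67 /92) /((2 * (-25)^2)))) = -1044200 /3819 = -273.42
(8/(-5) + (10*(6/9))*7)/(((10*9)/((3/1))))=338/225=1.50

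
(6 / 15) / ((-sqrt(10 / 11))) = -sqrt(110) / 25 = -0.42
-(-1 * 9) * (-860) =-7740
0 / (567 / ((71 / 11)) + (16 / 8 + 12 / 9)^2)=0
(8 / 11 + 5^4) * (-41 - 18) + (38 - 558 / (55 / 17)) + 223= -2025616 / 55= -36829.38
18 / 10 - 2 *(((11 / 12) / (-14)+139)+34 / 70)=-116357 / 420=-277.04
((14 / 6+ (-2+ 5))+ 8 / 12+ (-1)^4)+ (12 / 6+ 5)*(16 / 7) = 23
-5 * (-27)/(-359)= -135/359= -0.38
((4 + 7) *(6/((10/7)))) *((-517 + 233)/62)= -32802/155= -211.63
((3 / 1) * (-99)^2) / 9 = 3267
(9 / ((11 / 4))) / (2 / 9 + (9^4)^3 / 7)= 2268 / 27960524111773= 0.00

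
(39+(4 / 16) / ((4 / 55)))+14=903 / 16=56.44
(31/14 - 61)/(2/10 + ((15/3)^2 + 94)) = -0.49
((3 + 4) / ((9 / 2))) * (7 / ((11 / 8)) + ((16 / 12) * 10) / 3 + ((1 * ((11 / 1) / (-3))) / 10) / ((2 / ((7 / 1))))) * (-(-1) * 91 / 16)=10407943 / 142560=73.01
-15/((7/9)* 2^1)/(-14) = 0.69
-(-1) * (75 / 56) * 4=75 / 14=5.36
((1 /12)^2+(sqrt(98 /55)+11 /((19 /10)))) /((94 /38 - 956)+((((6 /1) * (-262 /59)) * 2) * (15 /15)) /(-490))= -229241845 /37706596848 - 384503 * sqrt(110) /2880365037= -0.01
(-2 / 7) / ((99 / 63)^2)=-14 / 121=-0.12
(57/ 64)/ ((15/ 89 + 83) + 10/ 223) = 377093/ 35232768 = 0.01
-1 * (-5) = 5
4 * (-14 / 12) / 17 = -14 / 51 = -0.27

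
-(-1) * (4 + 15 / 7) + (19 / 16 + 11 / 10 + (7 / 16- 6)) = 803 / 280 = 2.87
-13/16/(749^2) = -13/8976016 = -0.00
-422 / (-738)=211 / 369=0.57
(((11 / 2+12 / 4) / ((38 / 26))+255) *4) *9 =178398 / 19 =9389.37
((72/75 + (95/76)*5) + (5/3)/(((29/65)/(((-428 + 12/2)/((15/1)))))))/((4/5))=-2554819/20880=-122.36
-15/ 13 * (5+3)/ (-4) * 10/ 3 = 100/ 13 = 7.69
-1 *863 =-863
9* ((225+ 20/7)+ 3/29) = 416484/203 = 2051.65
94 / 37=2.54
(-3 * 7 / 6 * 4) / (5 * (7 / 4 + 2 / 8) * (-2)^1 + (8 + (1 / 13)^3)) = 30758 / 26363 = 1.17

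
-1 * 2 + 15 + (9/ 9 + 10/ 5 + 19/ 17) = 291/ 17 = 17.12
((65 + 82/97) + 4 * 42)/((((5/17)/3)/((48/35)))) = 55527984/16975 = 3271.16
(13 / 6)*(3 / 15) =13 / 30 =0.43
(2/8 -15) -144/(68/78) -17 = -13391/68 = -196.93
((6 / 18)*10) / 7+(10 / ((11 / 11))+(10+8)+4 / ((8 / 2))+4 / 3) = 647 / 21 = 30.81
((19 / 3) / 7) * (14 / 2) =6.33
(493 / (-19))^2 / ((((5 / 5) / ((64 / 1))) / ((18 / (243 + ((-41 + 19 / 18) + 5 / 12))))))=3811.83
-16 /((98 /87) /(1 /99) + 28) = -232 /2023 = -0.11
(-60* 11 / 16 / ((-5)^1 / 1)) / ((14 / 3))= 99 / 56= 1.77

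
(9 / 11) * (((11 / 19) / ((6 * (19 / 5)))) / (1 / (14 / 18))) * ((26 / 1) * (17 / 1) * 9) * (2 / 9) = 15470 / 1083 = 14.28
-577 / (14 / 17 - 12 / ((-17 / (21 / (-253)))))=-2481677 / 3290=-754.31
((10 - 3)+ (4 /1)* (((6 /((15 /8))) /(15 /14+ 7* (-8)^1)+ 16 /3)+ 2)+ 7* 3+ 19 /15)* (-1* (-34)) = 7630314 /3845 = 1984.48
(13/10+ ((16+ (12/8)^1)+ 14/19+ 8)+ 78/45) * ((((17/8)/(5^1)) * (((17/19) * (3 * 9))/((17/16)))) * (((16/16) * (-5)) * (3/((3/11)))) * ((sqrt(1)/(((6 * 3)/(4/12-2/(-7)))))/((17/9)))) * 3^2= -2549.15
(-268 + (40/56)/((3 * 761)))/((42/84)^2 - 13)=21.02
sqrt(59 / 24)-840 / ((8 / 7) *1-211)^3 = 288120 / 3170044709 + sqrt(354) / 12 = 1.57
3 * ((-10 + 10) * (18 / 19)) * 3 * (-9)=0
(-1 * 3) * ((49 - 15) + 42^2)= -5394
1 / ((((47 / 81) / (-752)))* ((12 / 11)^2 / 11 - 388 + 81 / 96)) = 55199232 / 16485151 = 3.35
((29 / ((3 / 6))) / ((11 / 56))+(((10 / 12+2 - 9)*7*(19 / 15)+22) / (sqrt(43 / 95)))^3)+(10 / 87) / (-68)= -114293.03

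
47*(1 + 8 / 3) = 172.33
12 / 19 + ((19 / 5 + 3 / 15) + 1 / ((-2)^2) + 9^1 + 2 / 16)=14.01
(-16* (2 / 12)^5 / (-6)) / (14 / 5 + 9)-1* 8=-1376347 / 172044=-8.00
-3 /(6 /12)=-6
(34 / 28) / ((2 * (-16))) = -17 / 448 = -0.04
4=4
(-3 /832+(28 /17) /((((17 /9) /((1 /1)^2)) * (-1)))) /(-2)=210531 /480896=0.44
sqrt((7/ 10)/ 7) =sqrt(10)/ 10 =0.32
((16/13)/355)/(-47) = -16/216905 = -0.00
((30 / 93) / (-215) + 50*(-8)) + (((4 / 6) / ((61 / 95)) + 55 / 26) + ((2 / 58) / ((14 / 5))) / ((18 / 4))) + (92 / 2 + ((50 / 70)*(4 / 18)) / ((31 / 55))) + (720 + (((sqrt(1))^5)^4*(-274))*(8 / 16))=897792946385 / 3862530126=232.44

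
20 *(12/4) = 60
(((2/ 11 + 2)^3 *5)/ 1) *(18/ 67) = 1244160/ 89177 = 13.95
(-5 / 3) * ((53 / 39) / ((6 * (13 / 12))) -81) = 204805 / 1521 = 134.65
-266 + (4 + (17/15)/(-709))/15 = -42391127/159525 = -265.73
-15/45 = -1/3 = -0.33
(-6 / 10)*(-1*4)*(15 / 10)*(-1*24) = -432 / 5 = -86.40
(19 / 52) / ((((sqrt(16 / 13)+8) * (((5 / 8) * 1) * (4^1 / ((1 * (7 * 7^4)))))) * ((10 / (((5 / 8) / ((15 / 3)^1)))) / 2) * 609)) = 45619 / 3549600-45619 * sqrt(13) / 92289600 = 0.01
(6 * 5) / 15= 2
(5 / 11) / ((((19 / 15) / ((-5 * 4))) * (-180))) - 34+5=-18158 / 627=-28.96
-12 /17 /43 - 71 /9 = -52009 /6579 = -7.91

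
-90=-90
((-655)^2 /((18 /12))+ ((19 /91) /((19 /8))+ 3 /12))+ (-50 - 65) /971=286016.89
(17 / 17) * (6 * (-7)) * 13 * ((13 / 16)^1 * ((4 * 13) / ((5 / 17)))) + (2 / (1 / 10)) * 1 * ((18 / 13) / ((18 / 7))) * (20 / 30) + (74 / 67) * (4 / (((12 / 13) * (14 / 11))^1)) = -4781386903 / 60970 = -78421.96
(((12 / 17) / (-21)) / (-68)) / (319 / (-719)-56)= -719 / 82099409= -0.00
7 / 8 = 0.88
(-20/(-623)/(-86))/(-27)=10/723303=0.00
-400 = -400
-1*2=-2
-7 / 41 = -0.17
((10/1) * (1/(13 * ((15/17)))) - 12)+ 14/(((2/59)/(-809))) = -13030997/39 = -334128.13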